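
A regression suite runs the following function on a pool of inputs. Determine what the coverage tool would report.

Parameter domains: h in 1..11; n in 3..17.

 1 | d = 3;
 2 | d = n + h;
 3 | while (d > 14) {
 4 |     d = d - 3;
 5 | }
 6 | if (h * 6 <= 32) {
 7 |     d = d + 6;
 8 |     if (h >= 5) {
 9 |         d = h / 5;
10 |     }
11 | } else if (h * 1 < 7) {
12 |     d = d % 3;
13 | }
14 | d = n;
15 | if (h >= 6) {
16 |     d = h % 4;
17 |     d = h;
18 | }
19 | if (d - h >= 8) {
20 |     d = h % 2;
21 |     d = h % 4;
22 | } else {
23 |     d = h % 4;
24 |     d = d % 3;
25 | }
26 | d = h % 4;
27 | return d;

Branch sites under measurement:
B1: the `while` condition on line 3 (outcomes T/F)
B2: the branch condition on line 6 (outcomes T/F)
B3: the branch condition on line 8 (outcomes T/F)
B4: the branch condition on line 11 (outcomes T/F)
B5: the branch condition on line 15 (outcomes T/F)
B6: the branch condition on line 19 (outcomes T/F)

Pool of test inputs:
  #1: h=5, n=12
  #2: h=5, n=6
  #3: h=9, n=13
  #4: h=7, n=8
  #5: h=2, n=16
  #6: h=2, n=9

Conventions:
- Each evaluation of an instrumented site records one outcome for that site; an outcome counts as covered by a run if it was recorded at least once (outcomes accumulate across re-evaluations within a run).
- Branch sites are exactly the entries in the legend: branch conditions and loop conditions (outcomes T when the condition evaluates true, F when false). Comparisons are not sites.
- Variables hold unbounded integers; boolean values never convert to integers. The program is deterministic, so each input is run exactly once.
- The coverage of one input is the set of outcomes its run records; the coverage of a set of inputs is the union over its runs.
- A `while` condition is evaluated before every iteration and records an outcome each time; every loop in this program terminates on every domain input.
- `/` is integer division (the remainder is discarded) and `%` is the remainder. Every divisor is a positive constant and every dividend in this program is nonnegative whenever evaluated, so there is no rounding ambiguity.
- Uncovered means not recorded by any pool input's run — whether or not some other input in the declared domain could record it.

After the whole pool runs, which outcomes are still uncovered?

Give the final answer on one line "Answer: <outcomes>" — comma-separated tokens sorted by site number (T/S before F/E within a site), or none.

input #1, h=5, n=12: events B1->T, B1->F, B2->T, B3->T, B5->F, B6->F; outcomes B1=T, B1=F, B2=T, B3=T, B5=F, B6=F
input #2, h=5, n=6: events B1->F, B2->T, B3->T, B5->F, B6->F; outcomes B1=F, B2=T, B3=T, B5=F, B6=F
input #3, h=9, n=13: events B1->T, B1->T, B1->T, B1->F, B2->F, B4->F, B5->T, B6->F; outcomes B1=T, B1=F, B2=F, B4=F, B5=T, B6=F
input #4, h=7, n=8: events B1->T, B1->F, B2->F, B4->F, B5->T, B6->F; outcomes B1=T, B1=F, B2=F, B4=F, B5=T, B6=F
input #5, h=2, n=16: events B1->T, B1->T, B1->F, B2->T, B3->F, B5->F, B6->T; outcomes B1=T, B1=F, B2=T, B3=F, B5=F, B6=T
input #6, h=2, n=9: events B1->F, B2->T, B3->F, B5->F, B6->F; outcomes B1=F, B2=T, B3=F, B5=F, B6=F
union over the pool: B1=T, B1=F, B2=T, B2=F, B3=T, B3=F, B4=F, B5=T, B5=F, B6=T, B6=F
uncovered (1 of 12): B4=T

Answer: B4=T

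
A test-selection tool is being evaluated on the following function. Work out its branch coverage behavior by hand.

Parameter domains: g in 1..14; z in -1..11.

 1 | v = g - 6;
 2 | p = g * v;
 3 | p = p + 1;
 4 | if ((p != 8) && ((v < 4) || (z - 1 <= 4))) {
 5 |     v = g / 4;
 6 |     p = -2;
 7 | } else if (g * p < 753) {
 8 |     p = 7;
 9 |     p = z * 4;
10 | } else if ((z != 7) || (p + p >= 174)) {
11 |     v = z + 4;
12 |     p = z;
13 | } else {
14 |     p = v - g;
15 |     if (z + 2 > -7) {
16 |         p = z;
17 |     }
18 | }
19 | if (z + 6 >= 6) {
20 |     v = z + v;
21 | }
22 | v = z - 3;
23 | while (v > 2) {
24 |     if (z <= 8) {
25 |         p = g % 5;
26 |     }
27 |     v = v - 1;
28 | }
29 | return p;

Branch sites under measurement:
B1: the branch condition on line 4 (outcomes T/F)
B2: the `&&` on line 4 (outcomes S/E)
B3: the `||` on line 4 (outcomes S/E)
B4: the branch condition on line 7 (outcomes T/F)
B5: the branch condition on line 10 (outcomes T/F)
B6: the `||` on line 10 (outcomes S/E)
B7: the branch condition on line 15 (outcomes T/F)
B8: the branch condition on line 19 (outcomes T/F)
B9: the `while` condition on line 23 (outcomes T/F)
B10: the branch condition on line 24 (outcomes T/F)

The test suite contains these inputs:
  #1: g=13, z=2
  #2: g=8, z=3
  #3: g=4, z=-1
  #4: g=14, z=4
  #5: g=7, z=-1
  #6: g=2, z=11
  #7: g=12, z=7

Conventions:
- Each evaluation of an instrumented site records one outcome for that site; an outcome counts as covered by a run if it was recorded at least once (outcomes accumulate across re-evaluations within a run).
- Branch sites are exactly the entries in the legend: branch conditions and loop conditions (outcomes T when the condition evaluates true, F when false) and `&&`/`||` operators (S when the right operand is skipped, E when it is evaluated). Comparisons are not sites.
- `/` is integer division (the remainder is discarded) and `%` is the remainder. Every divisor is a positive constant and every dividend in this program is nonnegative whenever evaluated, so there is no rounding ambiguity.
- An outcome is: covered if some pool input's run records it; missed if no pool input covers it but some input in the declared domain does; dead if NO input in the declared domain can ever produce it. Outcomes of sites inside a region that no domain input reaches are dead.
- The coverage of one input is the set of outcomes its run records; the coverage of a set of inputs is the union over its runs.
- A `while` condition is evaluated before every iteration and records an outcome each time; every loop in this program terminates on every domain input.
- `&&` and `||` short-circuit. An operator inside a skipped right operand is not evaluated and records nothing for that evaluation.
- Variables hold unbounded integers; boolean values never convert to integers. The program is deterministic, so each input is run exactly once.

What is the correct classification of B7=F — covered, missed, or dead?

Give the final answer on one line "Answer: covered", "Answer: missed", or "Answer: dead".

no pool input records B7=F
checking all 182 inputs in the declared domain: B7=F is never recorded -> dead

Answer: dead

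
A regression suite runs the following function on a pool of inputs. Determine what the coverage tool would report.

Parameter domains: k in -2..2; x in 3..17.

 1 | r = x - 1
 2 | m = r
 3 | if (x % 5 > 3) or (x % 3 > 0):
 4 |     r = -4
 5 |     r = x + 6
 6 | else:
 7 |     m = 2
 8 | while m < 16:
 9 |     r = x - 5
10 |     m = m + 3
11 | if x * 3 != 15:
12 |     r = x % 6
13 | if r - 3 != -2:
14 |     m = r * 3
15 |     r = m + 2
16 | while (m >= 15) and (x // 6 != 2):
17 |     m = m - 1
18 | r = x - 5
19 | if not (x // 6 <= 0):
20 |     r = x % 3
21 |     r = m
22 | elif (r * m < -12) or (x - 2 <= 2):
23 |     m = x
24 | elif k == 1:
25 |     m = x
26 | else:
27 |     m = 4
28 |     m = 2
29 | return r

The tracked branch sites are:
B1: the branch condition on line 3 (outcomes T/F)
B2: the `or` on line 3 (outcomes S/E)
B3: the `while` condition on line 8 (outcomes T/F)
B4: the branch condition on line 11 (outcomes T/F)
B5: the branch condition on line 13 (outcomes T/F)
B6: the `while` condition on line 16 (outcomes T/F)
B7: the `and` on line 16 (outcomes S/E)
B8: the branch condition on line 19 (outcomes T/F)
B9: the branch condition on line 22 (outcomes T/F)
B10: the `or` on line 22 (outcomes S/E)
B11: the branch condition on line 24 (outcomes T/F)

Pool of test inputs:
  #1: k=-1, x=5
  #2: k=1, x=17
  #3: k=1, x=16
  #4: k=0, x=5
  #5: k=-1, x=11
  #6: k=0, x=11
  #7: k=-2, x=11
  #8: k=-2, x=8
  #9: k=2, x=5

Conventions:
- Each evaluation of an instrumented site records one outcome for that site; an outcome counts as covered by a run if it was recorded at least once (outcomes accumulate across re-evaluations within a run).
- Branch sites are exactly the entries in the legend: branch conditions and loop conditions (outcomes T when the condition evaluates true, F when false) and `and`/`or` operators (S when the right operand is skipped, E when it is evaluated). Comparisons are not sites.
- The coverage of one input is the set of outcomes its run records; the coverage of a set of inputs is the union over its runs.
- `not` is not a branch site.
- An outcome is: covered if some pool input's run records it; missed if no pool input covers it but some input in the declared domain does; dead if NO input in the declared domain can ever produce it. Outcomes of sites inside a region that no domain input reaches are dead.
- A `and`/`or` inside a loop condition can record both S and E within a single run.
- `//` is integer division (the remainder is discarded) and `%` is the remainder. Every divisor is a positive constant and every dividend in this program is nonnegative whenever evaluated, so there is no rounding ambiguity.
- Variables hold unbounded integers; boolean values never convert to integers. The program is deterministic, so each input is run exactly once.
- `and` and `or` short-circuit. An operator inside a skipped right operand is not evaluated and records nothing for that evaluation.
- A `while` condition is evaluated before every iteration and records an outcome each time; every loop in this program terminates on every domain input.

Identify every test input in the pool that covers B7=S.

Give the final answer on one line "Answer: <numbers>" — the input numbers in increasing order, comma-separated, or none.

input #1 (k=-1, x=5): covers B7=S
input #2 (k=1, x=17): misses B7=S
input #3 (k=1, x=16): covers B7=S
input #4 (k=0, x=5): covers B7=S
input #5 (k=-1, x=11): covers B7=S
input #6 (k=0, x=11): covers B7=S
input #7 (k=-2, x=11): covers B7=S
input #8 (k=-2, x=8): covers B7=S
input #9 (k=2, x=5): covers B7=S

Answer: 1, 3, 4, 5, 6, 7, 8, 9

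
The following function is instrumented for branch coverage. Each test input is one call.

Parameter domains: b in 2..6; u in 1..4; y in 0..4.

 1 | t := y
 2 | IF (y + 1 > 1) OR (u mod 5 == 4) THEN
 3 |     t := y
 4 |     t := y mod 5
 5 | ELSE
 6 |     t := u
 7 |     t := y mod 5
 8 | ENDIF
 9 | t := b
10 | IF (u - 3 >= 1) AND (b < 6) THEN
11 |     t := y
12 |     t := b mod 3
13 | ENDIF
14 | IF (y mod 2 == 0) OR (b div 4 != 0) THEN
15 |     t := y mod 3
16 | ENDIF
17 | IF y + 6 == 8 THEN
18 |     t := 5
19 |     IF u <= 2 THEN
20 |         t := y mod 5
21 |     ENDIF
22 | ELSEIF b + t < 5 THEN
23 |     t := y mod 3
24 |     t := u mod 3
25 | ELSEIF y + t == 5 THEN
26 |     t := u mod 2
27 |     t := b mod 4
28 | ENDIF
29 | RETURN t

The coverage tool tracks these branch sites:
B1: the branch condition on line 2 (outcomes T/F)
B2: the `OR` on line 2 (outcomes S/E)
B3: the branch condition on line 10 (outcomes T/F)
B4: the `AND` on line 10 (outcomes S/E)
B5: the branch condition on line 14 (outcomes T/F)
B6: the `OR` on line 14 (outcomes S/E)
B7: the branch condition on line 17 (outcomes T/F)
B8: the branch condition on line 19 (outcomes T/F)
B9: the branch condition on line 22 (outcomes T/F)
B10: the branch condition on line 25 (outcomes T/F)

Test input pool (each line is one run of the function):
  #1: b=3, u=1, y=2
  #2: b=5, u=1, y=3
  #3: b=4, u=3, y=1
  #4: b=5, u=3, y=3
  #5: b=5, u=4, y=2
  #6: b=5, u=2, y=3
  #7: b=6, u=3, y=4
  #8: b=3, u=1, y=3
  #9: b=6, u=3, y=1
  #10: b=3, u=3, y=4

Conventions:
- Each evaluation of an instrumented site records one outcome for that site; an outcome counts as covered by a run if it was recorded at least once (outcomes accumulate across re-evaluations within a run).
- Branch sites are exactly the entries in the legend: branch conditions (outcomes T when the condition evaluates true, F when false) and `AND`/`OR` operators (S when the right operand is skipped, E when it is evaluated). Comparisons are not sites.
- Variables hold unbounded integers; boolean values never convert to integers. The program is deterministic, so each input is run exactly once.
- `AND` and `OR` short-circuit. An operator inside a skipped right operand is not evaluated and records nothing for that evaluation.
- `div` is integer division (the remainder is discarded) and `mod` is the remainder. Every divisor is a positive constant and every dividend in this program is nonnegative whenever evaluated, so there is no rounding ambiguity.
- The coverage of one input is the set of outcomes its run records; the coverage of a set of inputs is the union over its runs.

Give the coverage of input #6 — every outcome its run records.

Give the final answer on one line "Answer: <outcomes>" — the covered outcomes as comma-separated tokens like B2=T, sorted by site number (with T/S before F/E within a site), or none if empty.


Running input #6 (b=5, u=2, y=3), event by event:
  B2->S, B1->T, B4->S, B3->F, B6->E, B5->T, B7->F, B9->F, B10->F
collecting distinct outcomes: B1=T, B2=S, B3=F, B4=S, B5=T, B6=E, B7=F, B9=F, B10=F
Answer: B1=T, B2=S, B3=F, B4=S, B5=T, B6=E, B7=F, B9=F, B10=F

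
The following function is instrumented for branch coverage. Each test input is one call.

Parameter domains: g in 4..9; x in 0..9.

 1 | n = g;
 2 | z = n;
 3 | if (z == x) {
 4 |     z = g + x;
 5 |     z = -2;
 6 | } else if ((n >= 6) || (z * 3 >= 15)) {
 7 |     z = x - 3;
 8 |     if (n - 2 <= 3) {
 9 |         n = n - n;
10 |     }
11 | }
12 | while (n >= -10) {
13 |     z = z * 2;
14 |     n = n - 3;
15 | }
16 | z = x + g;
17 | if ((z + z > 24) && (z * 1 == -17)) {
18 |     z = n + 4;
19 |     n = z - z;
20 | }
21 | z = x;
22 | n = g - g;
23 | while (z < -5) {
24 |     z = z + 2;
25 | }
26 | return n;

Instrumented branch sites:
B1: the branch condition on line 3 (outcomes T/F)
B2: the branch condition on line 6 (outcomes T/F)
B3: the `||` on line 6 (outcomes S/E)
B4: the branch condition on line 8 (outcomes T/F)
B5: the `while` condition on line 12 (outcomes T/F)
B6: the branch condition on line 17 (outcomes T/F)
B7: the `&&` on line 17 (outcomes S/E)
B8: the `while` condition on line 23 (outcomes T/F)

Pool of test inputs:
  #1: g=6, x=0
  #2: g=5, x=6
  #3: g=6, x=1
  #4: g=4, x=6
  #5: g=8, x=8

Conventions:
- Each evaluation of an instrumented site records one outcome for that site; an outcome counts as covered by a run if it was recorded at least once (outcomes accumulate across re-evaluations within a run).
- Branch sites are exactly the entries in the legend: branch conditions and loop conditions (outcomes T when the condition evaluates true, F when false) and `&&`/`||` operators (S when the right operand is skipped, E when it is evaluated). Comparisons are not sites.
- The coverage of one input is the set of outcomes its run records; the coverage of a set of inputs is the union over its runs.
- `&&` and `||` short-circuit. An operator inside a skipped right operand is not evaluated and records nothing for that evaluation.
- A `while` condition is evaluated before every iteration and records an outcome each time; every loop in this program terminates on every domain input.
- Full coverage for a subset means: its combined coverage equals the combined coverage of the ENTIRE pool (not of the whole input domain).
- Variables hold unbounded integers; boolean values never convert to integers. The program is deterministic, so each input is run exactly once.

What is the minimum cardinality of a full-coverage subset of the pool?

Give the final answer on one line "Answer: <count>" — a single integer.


input #1, g=6, x=0: outcomes B1=F, B2=T, B3=S, B4=F, B5=T, B5=F, B6=F, B7=S, B8=F
input #2, g=5, x=6: outcomes B1=F, B2=T, B3=E, B4=T, B5=T, B5=F, B6=F, B7=S, B8=F
input #3, g=6, x=1: outcomes B1=F, B2=T, B3=S, B4=F, B5=T, B5=F, B6=F, B7=S, B8=F
input #4, g=4, x=6: outcomes B1=F, B2=F, B3=E, B5=T, B5=F, B6=F, B7=S, B8=F
input #5, g=8, x=8: outcomes B1=T, B5=T, B5=F, B6=F, B7=E, B8=F
union over all inputs: B1=T, B1=F, B2=T, B2=F, B3=S, B3=E, B4=T, B4=F, B5=T, B5=F, B6=F, B7=S, B7=E, B8=F (14 outcomes)
every size-1 subset falls short of the 14 outcomes (best: 9/14)
every size-2 subset falls short of the 14 outcomes (best: 11/14)
every size-3 subset falls short of the 14 outcomes (best: 13/14)
at size 4, {1, 2, 4, 5} reaches all 14 outcomes; every lexicographically earlier size-4 subset fails
Answer: 4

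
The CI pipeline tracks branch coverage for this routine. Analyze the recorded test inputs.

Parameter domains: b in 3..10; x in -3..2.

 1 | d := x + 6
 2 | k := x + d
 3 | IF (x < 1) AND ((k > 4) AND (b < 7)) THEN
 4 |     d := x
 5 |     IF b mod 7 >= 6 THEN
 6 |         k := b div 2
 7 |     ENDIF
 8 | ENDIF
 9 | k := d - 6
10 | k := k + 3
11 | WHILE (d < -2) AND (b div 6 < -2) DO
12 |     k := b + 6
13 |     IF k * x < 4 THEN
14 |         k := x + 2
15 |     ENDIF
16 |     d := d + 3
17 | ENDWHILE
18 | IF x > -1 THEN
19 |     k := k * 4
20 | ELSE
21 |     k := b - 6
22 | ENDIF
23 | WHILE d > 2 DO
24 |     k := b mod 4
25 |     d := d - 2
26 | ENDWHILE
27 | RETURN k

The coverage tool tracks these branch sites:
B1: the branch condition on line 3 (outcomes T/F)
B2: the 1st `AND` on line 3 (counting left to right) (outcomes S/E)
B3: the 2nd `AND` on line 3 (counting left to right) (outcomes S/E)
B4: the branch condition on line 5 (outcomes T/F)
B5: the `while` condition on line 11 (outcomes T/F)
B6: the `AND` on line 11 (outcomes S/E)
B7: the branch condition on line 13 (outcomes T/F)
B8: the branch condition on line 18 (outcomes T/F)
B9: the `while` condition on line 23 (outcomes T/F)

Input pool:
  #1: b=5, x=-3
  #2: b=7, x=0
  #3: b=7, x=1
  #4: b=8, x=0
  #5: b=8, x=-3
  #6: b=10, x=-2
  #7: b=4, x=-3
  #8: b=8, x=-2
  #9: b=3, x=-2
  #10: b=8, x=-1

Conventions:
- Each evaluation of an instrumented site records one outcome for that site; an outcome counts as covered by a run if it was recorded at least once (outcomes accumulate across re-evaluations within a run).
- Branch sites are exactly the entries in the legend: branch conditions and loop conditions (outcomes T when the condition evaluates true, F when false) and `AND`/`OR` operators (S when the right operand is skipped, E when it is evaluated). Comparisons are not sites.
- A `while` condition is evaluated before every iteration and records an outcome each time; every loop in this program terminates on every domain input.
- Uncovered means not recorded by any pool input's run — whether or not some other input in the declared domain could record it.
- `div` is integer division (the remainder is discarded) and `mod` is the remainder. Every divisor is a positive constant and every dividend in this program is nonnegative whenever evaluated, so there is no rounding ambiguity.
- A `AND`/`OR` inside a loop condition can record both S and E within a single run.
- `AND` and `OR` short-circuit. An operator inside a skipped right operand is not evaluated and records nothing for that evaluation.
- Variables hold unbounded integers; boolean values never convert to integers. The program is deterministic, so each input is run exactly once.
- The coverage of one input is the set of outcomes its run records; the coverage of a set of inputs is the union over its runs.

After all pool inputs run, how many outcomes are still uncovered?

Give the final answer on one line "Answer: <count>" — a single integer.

test 1 (b=5, x=-3) hits B1=F, B2=E, B3=S, B5=F, B6=S, B8=F, B9=T, B9=F
test 2 (b=7, x=0) hits B1=F, B2=E, B3=E, B5=F, B6=S, B8=T, B9=T, B9=F
test 3 (b=7, x=1) hits B1=F, B2=S, B5=F, B6=S, B8=T, B9=T, B9=F
test 4 (b=8, x=0) hits B1=F, B2=E, B3=E, B5=F, B6=S, B8=T, B9=T, B9=F
test 5 (b=8, x=-3) hits B1=F, B2=E, B3=S, B5=F, B6=S, B8=F, B9=T, B9=F
test 6 (b=10, x=-2) hits B1=F, B2=E, B3=S, B5=F, B6=S, B8=F, B9=T, B9=F
test 7 (b=4, x=-3) hits B1=F, B2=E, B3=S, B5=F, B6=S, B8=F, B9=T, B9=F
test 8 (b=8, x=-2) hits B1=F, B2=E, B3=S, B5=F, B6=S, B8=F, B9=T, B9=F
test 9 (b=3, x=-2) hits B1=F, B2=E, B3=S, B5=F, B6=S, B8=F, B9=T, B9=F
test 10 (b=8, x=-1) hits B1=F, B2=E, B3=S, B5=F, B6=S, B8=F, B9=T, B9=F
union over the pool: B1=F, B2=S, B2=E, B3=S, B3=E, B5=F, B6=S, B8=T, B8=F, B9=T, B9=F
uncovered (7 of 18): B1=T, B4=T, B4=F, B5=T, B6=E, B7=T, B7=F

Answer: 7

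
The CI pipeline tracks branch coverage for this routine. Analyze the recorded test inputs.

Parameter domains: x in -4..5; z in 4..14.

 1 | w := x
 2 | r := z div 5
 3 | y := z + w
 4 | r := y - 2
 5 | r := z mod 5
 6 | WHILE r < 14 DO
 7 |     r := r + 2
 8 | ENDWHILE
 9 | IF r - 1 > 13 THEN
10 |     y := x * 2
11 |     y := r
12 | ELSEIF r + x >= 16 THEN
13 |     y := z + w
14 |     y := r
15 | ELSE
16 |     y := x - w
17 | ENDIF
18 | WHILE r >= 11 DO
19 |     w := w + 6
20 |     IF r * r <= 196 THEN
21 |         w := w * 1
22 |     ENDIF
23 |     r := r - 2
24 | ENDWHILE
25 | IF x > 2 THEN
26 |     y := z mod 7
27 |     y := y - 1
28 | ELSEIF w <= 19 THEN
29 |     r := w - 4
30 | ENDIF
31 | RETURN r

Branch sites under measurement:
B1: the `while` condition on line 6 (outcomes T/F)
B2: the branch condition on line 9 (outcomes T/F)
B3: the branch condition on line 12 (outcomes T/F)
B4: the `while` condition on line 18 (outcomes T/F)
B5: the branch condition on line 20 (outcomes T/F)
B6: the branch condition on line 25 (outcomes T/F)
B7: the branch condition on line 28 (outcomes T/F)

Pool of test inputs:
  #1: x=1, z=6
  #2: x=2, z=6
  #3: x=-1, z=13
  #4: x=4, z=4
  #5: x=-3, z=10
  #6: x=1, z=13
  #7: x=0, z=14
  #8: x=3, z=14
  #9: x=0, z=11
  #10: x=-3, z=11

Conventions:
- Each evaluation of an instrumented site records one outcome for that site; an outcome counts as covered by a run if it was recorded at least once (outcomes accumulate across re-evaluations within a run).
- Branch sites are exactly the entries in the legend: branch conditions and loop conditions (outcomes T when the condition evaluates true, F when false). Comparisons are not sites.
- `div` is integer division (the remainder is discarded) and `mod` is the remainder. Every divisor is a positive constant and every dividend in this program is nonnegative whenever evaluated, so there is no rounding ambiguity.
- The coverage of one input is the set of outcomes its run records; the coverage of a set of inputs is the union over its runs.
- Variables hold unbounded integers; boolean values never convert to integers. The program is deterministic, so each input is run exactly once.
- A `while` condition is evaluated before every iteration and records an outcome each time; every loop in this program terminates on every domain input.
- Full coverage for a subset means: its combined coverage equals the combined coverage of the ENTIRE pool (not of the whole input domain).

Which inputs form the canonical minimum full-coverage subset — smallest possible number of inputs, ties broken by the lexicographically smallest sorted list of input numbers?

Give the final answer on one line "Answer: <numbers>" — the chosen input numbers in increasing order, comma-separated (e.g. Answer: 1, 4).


test 1 (x=1, z=6) fires B1->T, B1->T, B1->T, B1->T, B1->T, B1->T, B1->T, B1->F, B2->T, B4->T, B5->F, B4->T, B5->T, B4->T, ...; hits B1=T, B1=F, B2=T, B4=T, B4=F, B5=T, B5=F, B6=F, B7=T
test 2 (x=2, z=6) fires B1->T, B1->T, B1->T, B1->T, B1->T, B1->T, B1->T, B1->F, B2->T, B4->T, B5->F, B4->T, B5->T, B4->T, ...; hits B1=T, B1=F, B2=T, B4=T, B4=F, B5=T, B5=F, B6=F, B7=F
test 3 (x=-1, z=13) fires B1->T, B1->T, B1->T, B1->T, B1->T, B1->T, B1->F, B2->T, B4->T, B5->F, B4->T, B5->T, B4->T, B5->T, ...; hits B1=T, B1=F, B2=T, B4=T, B4=F, B5=T, B5=F, B6=F, B7=T
test 4 (x=4, z=4) fires B1->T, B1->T, B1->T, B1->T, B1->T, B1->F, B2->F, B3->T, B4->T, B5->T, B4->T, B5->T, B4->F, B6->T; hits B1=T, B1=F, B2=F, B3=T, B4=T, B4=F, B5=T, B6=T
test 5 (x=-3, z=10) fires B1->T, B1->T, B1->T, B1->T, B1->T, B1->T, B1->T, B1->F, B2->F, B3->F, B4->T, B5->T, B4->T, B5->T, ...; hits B1=T, B1=F, B2=F, B3=F, B4=T, B4=F, B5=T, B6=F, B7=T
test 6 (x=1, z=13) fires B1->T, B1->T, B1->T, B1->T, B1->T, B1->T, B1->F, B2->T, B4->T, B5->F, B4->T, B5->T, B4->T, B5->T, ...; hits B1=T, B1=F, B2=T, B4=T, B4=F, B5=T, B5=F, B6=F, B7=T
test 7 (x=0, z=14) fires B1->T, B1->T, B1->T, B1->T, B1->T, B1->F, B2->F, B3->F, B4->T, B5->T, B4->T, B5->T, B4->F, B6->F, ...; hits B1=T, B1=F, B2=F, B3=F, B4=T, B4=F, B5=T, B6=F, B7=T
test 8 (x=3, z=14) fires B1->T, B1->T, B1->T, B1->T, B1->T, B1->F, B2->F, B3->T, B4->T, B5->T, B4->T, B5->T, B4->F, B6->T; hits B1=T, B1=F, B2=F, B3=T, B4=T, B4=F, B5=T, B6=T
test 9 (x=0, z=11) fires B1->T, B1->T, B1->T, B1->T, B1->T, B1->T, B1->T, B1->F, B2->T, B4->T, B5->F, B4->T, B5->T, B4->T, ...; hits B1=T, B1=F, B2=T, B4=T, B4=F, B5=T, B5=F, B6=F, B7=T
test 10 (x=-3, z=11) fires B1->T, B1->T, B1->T, B1->T, B1->T, B1->T, B1->T, B1->F, B2->T, B4->T, B5->F, B4->T, B5->T, B4->T, ...; hits B1=T, B1=F, B2=T, B4=T, B4=F, B5=T, B5=F, B6=F, B7=T
the full pool covers 14 outcomes: B1=T, B1=F, B2=T, B2=F, B3=T, B3=F, B4=T, B4=F, B5=T, B5=F, B6=T, B6=F, B7=T, B7=F
no size-1 subset reaches all 14 outcomes (best union: 9/14)
no size-2 subset reaches all 14 outcomes (best union: 12/14)
the canonical winner is {2, 4, 5}: size 3, full 14-outcome coverage, earliest index list among size-3 covers
Answer: 2, 4, 5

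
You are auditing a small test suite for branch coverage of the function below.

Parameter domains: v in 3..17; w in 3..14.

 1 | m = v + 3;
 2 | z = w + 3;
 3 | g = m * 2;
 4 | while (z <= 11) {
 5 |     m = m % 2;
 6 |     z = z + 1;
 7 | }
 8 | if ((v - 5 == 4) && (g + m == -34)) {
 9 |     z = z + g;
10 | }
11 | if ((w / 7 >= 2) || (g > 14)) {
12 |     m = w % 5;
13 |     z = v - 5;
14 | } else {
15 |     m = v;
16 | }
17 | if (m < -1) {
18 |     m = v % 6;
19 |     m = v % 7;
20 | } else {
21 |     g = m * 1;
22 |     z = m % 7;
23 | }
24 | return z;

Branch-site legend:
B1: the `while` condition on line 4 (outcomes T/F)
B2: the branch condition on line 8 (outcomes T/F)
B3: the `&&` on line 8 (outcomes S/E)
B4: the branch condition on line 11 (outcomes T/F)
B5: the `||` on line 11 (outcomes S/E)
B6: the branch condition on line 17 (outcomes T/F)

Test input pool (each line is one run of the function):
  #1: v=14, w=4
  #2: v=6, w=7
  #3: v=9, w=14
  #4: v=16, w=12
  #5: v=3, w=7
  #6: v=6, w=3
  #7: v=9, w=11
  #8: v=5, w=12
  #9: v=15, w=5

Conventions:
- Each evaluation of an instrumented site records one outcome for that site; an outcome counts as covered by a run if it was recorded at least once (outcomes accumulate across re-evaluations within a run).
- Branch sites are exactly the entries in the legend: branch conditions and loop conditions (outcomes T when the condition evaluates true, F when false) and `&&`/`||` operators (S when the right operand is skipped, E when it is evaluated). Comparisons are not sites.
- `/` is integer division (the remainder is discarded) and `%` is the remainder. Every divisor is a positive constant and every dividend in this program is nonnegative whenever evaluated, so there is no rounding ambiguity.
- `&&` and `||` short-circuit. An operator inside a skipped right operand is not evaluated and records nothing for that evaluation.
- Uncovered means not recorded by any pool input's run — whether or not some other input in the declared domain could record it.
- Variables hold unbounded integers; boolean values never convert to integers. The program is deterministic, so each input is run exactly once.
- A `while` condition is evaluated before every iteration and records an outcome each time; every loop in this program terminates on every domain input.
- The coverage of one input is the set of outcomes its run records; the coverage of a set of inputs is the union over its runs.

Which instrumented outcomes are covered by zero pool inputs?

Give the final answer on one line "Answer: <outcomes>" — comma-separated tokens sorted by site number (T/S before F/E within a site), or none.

input #1 (v=14, w=4): events B1->T, B1->T, B1->T, B1->T, B1->T, B1->F, B3->S, B2->F, B5->E, B4->T, B6->F; covers B1=T, B1=F, B2=F, B3=S, B4=T, B5=E, B6=F
input #2 (v=6, w=7): events B1->T, B1->T, B1->F, B3->S, B2->F, B5->E, B4->T, B6->F; covers B1=T, B1=F, B2=F, B3=S, B4=T, B5=E, B6=F
input #3 (v=9, w=14): events B1->F, B3->E, B2->F, B5->S, B4->T, B6->F; covers B1=F, B2=F, B3=E, B4=T, B5=S, B6=F
input #4 (v=16, w=12): events B1->F, B3->S, B2->F, B5->E, B4->T, B6->F; covers B1=F, B2=F, B3=S, B4=T, B5=E, B6=F
input #5 (v=3, w=7): events B1->T, B1->T, B1->F, B3->S, B2->F, B5->E, B4->F, B6->F; covers B1=T, B1=F, B2=F, B3=S, B4=F, B5=E, B6=F
input #6 (v=6, w=3): events B1->T, B1->T, B1->T, B1->T, B1->T, B1->T, B1->F, B3->S, B2->F, B5->E, B4->T, B6->F; covers B1=T, B1=F, B2=F, B3=S, B4=T, B5=E, B6=F
input #7 (v=9, w=11): events B1->F, B3->E, B2->F, B5->E, B4->T, B6->F; covers B1=F, B2=F, B3=E, B4=T, B5=E, B6=F
input #8 (v=5, w=12): events B1->F, B3->S, B2->F, B5->E, B4->T, B6->F; covers B1=F, B2=F, B3=S, B4=T, B5=E, B6=F
input #9 (v=15, w=5): events B1->T, B1->T, B1->T, B1->T, B1->F, B3->S, B2->F, B5->E, B4->T, B6->F; covers B1=T, B1=F, B2=F, B3=S, B4=T, B5=E, B6=F
union over the pool: B1=T, B1=F, B2=F, B3=S, B3=E, B4=T, B4=F, B5=S, B5=E, B6=F
uncovered (2 of 12): B2=T, B6=T

Answer: B2=T, B6=T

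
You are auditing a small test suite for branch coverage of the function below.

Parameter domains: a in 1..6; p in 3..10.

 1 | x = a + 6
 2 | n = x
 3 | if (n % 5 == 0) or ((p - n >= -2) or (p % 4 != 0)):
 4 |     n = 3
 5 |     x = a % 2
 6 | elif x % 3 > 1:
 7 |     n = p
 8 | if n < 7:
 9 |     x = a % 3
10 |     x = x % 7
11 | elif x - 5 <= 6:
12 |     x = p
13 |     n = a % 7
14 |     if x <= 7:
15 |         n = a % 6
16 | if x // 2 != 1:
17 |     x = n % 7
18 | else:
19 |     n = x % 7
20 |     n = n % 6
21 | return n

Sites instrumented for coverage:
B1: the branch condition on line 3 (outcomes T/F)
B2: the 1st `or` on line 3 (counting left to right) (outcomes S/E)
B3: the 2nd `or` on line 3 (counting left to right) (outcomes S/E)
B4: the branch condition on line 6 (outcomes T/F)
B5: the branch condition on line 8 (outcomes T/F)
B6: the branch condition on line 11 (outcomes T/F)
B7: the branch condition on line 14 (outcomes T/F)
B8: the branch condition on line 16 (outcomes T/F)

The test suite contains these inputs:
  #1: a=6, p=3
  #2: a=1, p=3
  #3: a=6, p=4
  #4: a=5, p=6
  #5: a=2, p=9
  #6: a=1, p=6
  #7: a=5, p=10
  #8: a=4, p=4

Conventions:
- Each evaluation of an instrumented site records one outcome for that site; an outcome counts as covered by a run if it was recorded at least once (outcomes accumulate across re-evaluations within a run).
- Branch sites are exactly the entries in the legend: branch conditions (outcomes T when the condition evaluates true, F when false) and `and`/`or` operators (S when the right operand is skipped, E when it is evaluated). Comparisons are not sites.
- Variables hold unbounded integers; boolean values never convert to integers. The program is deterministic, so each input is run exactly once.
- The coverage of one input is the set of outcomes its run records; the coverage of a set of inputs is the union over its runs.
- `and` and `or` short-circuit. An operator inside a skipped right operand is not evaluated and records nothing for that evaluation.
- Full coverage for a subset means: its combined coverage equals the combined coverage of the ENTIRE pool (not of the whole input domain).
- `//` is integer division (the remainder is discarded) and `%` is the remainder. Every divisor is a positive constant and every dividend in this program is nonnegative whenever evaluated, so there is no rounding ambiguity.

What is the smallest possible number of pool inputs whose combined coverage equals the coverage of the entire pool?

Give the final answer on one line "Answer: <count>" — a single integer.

run #1 (a=6, p=3) runs B2->E, B3->E, B1->T, B5->T, B8->T; records B1=T, B2=E, B3=E, B5=T, B8=T
run #2 (a=1, p=3) runs B2->E, B3->E, B1->T, B5->T, B8->T; records B1=T, B2=E, B3=E, B5=T, B8=T
run #3 (a=6, p=4) runs B2->E, B3->E, B1->F, B4->F, B5->F, B6->F, B8->T; records B1=F, B2=E, B3=E, B4=F, B5=F, B6=F, B8=T
run #4 (a=5, p=6) runs B2->E, B3->E, B1->T, B5->T, B8->F; records B1=T, B2=E, B3=E, B5=T, B8=F
run #5 (a=2, p=9) runs B2->E, B3->S, B1->T, B5->T, B8->F; records B1=T, B2=E, B3=S, B5=T, B8=F
run #6 (a=1, p=6) runs B2->E, B3->S, B1->T, B5->T, B8->T; records B1=T, B2=E, B3=S, B5=T, B8=T
run #7 (a=5, p=10) runs B2->E, B3->S, B1->T, B5->T, B8->F; records B1=T, B2=E, B3=S, B5=T, B8=F
run #8 (a=4, p=4) runs B2->S, B1->T, B5->T, B8->T; records B1=T, B2=S, B5=T, B8=T
together the pool reaches 12 outcomes: B1=T, B1=F, B2=S, B2=E, B3=S, B3=E, B4=F, B5=T, B5=F, B6=F, B8=T, B8=F
checked all size-1 subsets: none covers 12 outcomes (max 7/12)
checked all size-2 subsets: none covers 12 outcomes (max 11/12)
at size 3, {3, 5, 8} reaches all 12 outcomes; every lexicographically earlier size-3 subset fails

Answer: 3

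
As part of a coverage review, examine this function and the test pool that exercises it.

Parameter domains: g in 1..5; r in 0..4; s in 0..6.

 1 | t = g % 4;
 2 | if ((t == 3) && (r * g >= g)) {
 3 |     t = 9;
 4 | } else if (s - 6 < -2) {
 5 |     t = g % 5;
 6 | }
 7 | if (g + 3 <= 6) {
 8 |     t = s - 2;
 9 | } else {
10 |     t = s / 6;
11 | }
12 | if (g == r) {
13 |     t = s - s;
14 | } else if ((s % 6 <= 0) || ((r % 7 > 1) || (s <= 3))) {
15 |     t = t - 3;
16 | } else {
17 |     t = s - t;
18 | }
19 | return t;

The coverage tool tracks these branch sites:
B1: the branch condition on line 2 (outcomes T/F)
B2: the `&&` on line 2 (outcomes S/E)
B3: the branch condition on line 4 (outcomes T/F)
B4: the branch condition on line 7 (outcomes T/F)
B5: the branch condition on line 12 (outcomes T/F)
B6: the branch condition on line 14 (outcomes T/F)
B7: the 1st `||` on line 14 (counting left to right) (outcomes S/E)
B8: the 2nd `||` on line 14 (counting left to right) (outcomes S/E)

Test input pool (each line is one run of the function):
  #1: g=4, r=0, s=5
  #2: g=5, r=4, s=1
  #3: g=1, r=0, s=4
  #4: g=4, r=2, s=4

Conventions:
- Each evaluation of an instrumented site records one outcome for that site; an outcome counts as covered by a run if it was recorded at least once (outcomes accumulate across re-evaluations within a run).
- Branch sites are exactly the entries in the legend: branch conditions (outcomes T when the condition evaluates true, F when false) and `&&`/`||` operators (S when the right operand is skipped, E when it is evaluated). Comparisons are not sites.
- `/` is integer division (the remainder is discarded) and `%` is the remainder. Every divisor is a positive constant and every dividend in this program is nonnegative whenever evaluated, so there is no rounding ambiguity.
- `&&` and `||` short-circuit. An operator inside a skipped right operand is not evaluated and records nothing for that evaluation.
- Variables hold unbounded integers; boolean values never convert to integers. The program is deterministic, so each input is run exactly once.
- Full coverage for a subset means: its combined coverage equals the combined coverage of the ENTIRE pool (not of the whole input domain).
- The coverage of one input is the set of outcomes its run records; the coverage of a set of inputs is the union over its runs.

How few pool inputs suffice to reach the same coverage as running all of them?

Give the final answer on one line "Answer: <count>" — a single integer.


test 1 (g=4, r=0, s=5) fires B2->S, B1->F, B3->F, B4->F, B5->F, B7->E, B8->E, B6->F; hits B1=F, B2=S, B3=F, B4=F, B5=F, B6=F, B7=E, B8=E
test 2 (g=5, r=4, s=1) fires B2->S, B1->F, B3->T, B4->F, B5->F, B7->E, B8->S, B6->T; hits B1=F, B2=S, B3=T, B4=F, B5=F, B6=T, B7=E, B8=S
test 3 (g=1, r=0, s=4) fires B2->S, B1->F, B3->F, B4->T, B5->F, B7->E, B8->E, B6->F; hits B1=F, B2=S, B3=F, B4=T, B5=F, B6=F, B7=E, B8=E
test 4 (g=4, r=2, s=4) fires B2->S, B1->F, B3->F, B4->F, B5->F, B7->E, B8->S, B6->T; hits B1=F, B2=S, B3=F, B4=F, B5=F, B6=T, B7=E, B8=S
together the pool reaches 12 outcomes: B1=F, B2=S, B3=T, B3=F, B4=T, B4=F, B5=F, B6=T, B6=F, B7=E, B8=S, B8=E
size 1 is not enough: best union over all size-1 subsets is 8/12
size 2: inputs {2, 3} cover all 12 outcomes, and no lexicographically smaller subset of this size does
Answer: 2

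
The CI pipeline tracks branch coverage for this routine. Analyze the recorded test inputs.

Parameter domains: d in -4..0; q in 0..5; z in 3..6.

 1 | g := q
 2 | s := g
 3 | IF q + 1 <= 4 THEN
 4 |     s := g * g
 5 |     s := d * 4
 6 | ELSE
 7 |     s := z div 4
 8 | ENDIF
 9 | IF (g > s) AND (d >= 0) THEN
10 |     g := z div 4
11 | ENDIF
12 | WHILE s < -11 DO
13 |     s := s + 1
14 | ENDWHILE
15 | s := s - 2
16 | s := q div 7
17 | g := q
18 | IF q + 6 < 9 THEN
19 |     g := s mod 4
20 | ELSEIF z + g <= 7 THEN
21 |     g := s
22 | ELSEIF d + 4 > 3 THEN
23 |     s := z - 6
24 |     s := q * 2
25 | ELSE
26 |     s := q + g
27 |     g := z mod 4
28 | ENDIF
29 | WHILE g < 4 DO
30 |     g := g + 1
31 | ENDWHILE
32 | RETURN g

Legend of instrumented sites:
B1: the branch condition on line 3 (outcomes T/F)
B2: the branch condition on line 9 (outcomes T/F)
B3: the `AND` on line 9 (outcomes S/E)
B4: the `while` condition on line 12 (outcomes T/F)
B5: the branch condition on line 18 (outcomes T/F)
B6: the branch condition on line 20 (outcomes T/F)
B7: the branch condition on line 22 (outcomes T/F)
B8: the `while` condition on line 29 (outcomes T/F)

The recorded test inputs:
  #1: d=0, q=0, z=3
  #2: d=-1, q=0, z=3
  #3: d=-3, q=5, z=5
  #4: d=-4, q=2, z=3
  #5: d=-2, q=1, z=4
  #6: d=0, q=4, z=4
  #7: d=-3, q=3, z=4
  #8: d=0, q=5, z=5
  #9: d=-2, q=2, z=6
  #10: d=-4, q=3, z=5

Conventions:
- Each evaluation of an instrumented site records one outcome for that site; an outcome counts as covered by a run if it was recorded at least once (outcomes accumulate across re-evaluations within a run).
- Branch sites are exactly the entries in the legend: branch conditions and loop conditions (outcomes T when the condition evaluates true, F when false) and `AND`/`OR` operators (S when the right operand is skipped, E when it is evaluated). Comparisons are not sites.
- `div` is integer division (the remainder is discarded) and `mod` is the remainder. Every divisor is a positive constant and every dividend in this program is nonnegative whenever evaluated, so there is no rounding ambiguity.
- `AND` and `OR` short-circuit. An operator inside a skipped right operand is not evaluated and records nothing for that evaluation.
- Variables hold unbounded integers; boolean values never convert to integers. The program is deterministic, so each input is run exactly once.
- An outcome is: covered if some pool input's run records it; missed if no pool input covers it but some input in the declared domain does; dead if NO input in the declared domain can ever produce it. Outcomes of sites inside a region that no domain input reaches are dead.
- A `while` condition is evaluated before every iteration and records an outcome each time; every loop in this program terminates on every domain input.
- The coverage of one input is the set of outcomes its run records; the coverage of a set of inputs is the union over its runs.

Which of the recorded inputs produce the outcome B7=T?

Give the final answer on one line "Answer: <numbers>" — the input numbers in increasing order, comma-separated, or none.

input #1 (d=0, q=0, z=3): misses B7=T
input #2 (d=-1, q=0, z=3): misses B7=T
input #3 (d=-3, q=5, z=5): misses B7=T
input #4 (d=-4, q=2, z=3): misses B7=T
input #5 (d=-2, q=1, z=4): misses B7=T
input #6 (d=0, q=4, z=4): covers B7=T
input #7 (d=-3, q=3, z=4): misses B7=T
input #8 (d=0, q=5, z=5): covers B7=T
input #9 (d=-2, q=2, z=6): misses B7=T
input #10 (d=-4, q=3, z=5): misses B7=T

Answer: 6, 8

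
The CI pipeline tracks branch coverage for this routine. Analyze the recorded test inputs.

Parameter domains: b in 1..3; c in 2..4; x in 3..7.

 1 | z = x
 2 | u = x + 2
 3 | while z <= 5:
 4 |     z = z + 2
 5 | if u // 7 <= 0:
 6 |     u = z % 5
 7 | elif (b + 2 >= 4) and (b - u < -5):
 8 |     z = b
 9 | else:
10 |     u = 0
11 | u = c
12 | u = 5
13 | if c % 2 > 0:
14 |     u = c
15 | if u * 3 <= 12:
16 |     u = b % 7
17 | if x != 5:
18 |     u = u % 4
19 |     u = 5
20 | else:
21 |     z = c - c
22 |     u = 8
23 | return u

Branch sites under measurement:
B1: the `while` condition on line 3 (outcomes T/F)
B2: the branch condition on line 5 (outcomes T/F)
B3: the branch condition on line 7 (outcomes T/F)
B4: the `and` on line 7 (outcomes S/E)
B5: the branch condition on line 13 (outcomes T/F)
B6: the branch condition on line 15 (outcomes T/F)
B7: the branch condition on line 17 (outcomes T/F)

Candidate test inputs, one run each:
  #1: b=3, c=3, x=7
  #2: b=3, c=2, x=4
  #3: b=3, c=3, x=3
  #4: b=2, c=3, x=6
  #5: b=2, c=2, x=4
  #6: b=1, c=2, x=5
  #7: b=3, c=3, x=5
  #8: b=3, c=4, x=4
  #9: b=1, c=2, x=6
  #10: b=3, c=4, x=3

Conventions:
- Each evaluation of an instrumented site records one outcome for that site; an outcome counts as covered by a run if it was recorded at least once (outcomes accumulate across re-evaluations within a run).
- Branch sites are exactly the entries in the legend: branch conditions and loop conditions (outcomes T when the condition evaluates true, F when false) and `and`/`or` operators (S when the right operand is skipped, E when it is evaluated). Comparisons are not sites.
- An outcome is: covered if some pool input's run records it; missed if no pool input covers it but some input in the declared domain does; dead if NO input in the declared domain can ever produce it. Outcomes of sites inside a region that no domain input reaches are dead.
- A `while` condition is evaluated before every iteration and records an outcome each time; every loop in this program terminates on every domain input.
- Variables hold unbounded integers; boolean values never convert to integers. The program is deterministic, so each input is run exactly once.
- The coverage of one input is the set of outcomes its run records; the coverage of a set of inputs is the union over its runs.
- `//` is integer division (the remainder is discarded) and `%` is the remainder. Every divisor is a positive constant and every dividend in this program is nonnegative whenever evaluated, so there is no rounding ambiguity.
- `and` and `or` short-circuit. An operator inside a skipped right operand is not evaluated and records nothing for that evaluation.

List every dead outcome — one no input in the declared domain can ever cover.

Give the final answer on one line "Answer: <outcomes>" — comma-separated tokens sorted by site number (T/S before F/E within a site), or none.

exhaustive pass over the 45-input domain:
  reachable outcomes have witnesses, e.g. B1=T (e.g. b=1, c=2, x=3), B1=F (e.g. b=1, c=2, x=3), B2=T (e.g. b=1, c=2, x=3), B2=F (e.g. b=1, c=2, x=5)

Answer: none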